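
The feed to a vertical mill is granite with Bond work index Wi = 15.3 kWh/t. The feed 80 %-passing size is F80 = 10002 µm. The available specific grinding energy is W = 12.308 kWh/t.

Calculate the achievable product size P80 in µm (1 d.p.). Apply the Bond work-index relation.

W_Bond = 10·Wi·(1/√P₈₀ − 1/√F₈₀)
P80^(−½) = W/(10 Wi) + F80^(−½)
  = 12.3080/(10·15.3) + 1/√10002 = 0.080444 + 0.009999 = 0.090443
P80 = (1/0.090443)² = 11.0566² = 122.25 µm

P80 = 122.2 µm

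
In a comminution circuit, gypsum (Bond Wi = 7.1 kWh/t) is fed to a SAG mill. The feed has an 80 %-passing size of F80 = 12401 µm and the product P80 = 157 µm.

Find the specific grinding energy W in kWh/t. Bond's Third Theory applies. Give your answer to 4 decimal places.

W = 5.0288 kWh/t

W = 10·Wi·[P80^(−½) − F80^(−½)]
1/√157 = 0.079809;  1/√12401 = 0.008980
W = 10·7.1·(0.079809 − 0.008980) = 5.0288 kWh/t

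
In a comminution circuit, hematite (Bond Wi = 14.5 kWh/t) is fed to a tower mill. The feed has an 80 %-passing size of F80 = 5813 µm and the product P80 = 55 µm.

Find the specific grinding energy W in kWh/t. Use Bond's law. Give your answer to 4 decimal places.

W = 17.6500 kWh/t

W = 10 Wi (P80^-0.5 − F80^-0.5)
1/√55 = 0.134840;  1/√5813 = 0.013116
W = 10·14.5·(0.134840 − 0.013116) = 17.6500 kWh/t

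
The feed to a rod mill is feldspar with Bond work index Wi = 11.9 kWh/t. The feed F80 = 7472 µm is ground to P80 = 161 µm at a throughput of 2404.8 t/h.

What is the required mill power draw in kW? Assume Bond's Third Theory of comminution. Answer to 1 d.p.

W_Bond = 10·Wi·(1/√P₈₀ − 1/√F₈₀)
W = 10·11.9·(1/√161 − 1/√7472) = 10·11.9·(0.067242) = 8.0018 kWh/t
P_mill = W·ṁ = 8.0018·2404.8 = 19242.8 kW

P = 19242.8 kW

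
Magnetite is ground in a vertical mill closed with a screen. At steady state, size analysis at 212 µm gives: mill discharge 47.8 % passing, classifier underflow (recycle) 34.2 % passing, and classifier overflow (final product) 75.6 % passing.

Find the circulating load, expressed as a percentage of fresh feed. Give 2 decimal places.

Let r = R/F. Size balance at 212 µm:
Fd + Rd = Ru + Fo ⇒ R/F = (o−d)/(d−u)
r = (75.6 − 47.8)/(47.8 − 34.2) = 27.8/13.6 = 2.0441
CL = 100·r = 204.41 %

CL = 204.41 %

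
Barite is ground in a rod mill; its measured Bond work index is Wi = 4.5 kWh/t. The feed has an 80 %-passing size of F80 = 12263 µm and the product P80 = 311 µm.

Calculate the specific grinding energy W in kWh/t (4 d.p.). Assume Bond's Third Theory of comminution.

W = 10 Wi / √P80 − 10 Wi / √F80
1/√311 = 0.056705;  1/√12263 = 0.009030
W = 10·4.5·(0.056705 − 0.009030) = 2.1454 kWh/t

W = 2.1454 kWh/t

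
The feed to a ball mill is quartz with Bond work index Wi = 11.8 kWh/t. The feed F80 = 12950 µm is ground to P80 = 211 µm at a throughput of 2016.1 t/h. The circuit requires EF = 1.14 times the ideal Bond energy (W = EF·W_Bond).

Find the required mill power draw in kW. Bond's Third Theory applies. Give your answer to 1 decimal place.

P = 16287.4 kW

W = 10 Wi (1/√P80 − 1/√F80)  [Bond]
W = 10·11.8·(1/√211 − 1/√12950) = 10·11.8·(0.060055) = 7.0865 kWh/t
W_actual = 1.14 × 7.0865 = 8.0786 kWh/t
P = W·T = 8.0786·2016.1 = 16287.4 kW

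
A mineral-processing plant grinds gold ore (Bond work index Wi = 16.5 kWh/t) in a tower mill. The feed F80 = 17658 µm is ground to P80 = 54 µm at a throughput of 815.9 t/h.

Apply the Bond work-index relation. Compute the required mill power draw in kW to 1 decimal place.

P = 17306.8 kW

Bond: W = 10·Wi·(1/√P80 − 1/√F80)
W = 10·16.5·(1/√54 − 1/√17658) = 10·16.5·(0.128557) = 21.2120 kWh/t
P_mill = W·ṁ = 21.2120·815.9 = 17306.8 kW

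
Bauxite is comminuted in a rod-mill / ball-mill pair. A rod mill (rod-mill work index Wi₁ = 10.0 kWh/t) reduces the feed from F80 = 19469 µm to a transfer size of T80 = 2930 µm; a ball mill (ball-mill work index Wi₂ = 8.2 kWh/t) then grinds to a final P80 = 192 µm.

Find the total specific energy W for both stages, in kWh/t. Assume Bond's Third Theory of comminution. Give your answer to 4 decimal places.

W = 10·Wi·[P80^(−½) − F80^(−½)]
Stage 1 (19469→2930 µm, Wi₁=10.0): W₁ = 10·10.0·(0.018474 − 0.007167) = 1.1307 kWh/t
Stage 2 (2930→192 µm, Wi₂=8.2): W₂ = 10·8.2·(0.072169 − 0.018474) = 4.4030 kWh/t
W = W₁ + W₂ = 1.1307 + 4.4030 = 5.5337 kWh/t

W = 5.5337 kWh/t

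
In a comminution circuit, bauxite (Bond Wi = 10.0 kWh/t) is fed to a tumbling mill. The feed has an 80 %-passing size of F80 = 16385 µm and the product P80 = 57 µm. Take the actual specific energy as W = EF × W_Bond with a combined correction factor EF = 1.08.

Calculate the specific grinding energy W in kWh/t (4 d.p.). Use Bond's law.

Bond:  W = 10 Wi (1/√P − 1/√F)
1/√57 = 0.132453;  1/√16385 = 0.007812
W = 10·10.0·(0.132453 − 0.007812) = 12.4641 kWh/t
Corrected W = EF·W_Bond = 1.08·12.4641 = 13.4612 kWh/t

W = 13.4612 kWh/t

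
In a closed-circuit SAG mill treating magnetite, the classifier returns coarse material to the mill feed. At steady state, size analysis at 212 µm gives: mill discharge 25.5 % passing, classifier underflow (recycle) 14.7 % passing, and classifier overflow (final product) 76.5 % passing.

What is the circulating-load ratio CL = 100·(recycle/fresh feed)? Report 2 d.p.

Two-product formula at 212 µm:
d + r·d = r·u + o → r(d−u) = o−d
r = (76.5 − 25.5)/(25.5 − 14.7) = 51.0/10.8 = 4.7222
CL = 100·r = 472.22 %

CL = 472.22 %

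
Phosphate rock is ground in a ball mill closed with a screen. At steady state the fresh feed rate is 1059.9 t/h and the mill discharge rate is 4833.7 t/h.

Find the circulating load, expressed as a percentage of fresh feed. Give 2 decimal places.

CL = 356.05 %

Mill node: discharge = fresh + recycle.
R = M − F = 4833.7 − 1059.9 = 3773.8 t/h
CL = 100·R/F = 100·3773.8/1059.9 = 356.05 %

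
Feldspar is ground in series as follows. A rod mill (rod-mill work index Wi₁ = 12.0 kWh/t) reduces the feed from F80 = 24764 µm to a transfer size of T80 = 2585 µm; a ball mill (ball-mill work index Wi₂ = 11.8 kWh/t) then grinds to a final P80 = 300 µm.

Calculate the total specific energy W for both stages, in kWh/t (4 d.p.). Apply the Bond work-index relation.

W = 6.0895 kWh/t

W = 10 Wi (P80^-0.5 − F80^-0.5)
Stage 1 (24764→2585 µm, Wi₁=12.0): W₁ = 10·12.0·(0.019668 − 0.006355) = 1.5977 kWh/t
Stage 2 (2585→300 µm, Wi₂=11.8): W₂ = 10·11.8·(0.057735 − 0.019668) = 4.4919 kWh/t
W = W₁ + W₂ = 1.5977 + 4.4919 = 6.0895 kWh/t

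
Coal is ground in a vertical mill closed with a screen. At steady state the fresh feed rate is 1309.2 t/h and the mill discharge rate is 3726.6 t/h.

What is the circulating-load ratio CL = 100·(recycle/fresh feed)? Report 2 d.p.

CL = 184.65 %

Discharge = new feed + return, hence
R = M − F = 3726.6 − 1309.2 = 2417.4 t/h
CL = 100·R/F = 100·2417.4/1309.2 = 184.65 %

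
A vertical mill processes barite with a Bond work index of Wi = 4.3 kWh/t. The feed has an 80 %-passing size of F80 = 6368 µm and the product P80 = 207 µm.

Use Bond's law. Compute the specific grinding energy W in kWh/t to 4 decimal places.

W = 2.4499 kWh/t

W = 10 Wi / √P80 − 10 Wi / √F80
1/√207 = 0.069505;  1/√6368 = 0.012531
W = 10·4.3·(0.069505 − 0.012531) = 2.4499 kWh/t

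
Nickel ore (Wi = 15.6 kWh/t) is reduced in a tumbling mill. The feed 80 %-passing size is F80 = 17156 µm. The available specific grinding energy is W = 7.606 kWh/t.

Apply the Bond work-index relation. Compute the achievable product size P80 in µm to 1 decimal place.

W = 10 Wi / √P80 − 10 Wi / √F80
⇒ 1/√P80 = W/(10·Wi) + 1/√F80
  = 7.6060/(10·15.6) + 1/√17156 = 0.048756 + 0.007635 = 0.056391
P80 = (1/0.056391)² = 17.7333² = 314.47 µm

P80 = 314.5 µm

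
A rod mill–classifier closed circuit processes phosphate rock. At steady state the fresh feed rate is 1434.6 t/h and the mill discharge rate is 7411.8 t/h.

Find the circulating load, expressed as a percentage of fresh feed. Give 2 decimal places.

Mill node: discharge = fresh + recycle.
R = M − F = 7411.8 − 1434.6 = 5977.2 t/h
CL = 100·R/F = 100·5977.2/1434.6 = 416.65 %

CL = 416.65 %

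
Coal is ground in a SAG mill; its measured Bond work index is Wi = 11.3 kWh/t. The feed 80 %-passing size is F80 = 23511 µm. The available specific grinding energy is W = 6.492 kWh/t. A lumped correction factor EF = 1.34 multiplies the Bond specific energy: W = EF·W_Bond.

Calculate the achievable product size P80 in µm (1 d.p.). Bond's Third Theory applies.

P80 = 409.8 µm

W = 10·Wi·(P80^(-½) − F80^(-½))
W_Bond = W / EF = 6.492 / 1.34 = 4.8448 kWh/t
⇒ 1/√P80 = W_Bond/(10 Wi) + 1/√F80
  = 4.8448/(10·11.3) + 1/√23511 = 0.042874 + 0.006522 = 0.049396
P80 = (1/0.049396)² = 20.2446² = 409.84 µm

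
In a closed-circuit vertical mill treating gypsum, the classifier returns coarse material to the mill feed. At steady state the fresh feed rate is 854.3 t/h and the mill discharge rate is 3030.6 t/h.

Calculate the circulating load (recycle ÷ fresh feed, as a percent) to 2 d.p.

Discharge = new feed + return, hence
R = M − F = 3030.6 − 854.3 = 2176.3 t/h
CL = 100·R/F = 100·2176.3/854.3 = 254.75 %

CL = 254.75 %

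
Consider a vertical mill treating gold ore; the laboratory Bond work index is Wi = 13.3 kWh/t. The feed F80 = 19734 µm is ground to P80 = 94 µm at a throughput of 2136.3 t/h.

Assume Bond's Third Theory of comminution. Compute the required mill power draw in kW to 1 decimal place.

Bond:  W = 10 Wi (1/√P − 1/√F)
W = 10·13.3·(1/√94 − 1/√19734) = 10·13.3·(0.096024) = 12.7711 kWh/t
Power = W × throughput = 12.7711 kWh/t × 2136.3 t/h = 27283.0 kW

P = 27283.0 kW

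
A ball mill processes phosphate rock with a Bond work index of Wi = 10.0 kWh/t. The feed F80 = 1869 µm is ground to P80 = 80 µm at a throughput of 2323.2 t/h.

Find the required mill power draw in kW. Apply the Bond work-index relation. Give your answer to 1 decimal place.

Bond:  W = 10 Wi (1/√P − 1/√F)
W = 10·10.0·(1/√80 − 1/√1869) = 10·10.0·(0.088672) = 8.8672 kWh/t
P_mill = W·ṁ = 8.8672·2323.2 = 20600.4 kW

P = 20600.4 kW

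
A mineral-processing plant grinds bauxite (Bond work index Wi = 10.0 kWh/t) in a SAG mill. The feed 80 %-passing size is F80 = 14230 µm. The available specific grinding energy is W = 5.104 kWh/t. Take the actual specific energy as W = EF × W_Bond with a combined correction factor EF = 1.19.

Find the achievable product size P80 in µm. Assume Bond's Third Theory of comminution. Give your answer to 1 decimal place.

P80 = 380.4 µm

W = 10 Wi / √P80 − 10 Wi / √F80
W_Bond = W / EF = 5.104 / 1.19 = 4.2891 kWh/t
⇒ 1/√P80 = W_Bond/(10 Wi) + 1/√F80
  = 4.2891/(10·10.0) + 1/√14230 = 0.042891 + 0.008383 = 0.051274
P80 = (1/0.051274)² = 19.5032² = 380.37 µm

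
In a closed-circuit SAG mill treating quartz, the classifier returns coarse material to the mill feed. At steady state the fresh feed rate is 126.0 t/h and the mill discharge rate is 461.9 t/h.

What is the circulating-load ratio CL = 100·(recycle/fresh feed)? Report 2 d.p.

CL = 266.59 %

Discharge = new feed + return, hence
R = M − F = 461.9 − 126.0 = 335.9 t/h
CL = 100·R/F = 100·335.9/126.0 = 266.59 %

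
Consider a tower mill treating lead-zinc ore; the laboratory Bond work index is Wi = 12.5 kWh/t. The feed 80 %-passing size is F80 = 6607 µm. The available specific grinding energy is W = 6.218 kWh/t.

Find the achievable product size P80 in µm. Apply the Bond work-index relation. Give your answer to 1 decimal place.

W_Bond = 10·Wi·(1/√P₈₀ − 1/√F₈₀)
⇒ 1/√P80 = W/(10 Wi) + 1/√F80
  = 6.2180/(10·12.5) + 1/√6607 = 0.049744 + 0.012303 = 0.062047
P80 = (1/0.062047)² = 16.1169² = 259.75 µm

P80 = 259.8 µm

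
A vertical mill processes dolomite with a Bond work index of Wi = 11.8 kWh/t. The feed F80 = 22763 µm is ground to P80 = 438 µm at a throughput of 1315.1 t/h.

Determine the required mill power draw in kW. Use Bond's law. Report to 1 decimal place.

W_Bond = 10·Wi·(1/√P₈₀ − 1/√F₈₀)
W = 10·11.8·(1/√438 − 1/√22763) = 10·11.8·(0.041154) = 4.8561 kWh/t
P = W·T = 4.8561·1315.1 = 6386.3 kW

P = 6386.3 kW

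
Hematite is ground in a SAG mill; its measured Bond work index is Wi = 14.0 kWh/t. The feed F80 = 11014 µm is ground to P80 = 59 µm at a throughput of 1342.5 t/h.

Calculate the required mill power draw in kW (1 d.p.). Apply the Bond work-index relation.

W = 10 Wi (P80^-0.5 − F80^-0.5)
W = 10·14.0·(1/√59 − 1/√11014) = 10·14.0·(0.120660) = 16.8924 kWh/t
Power = W × throughput = 16.8924 kWh/t × 1342.5 t/h = 22678.1 kW

P = 22678.1 kW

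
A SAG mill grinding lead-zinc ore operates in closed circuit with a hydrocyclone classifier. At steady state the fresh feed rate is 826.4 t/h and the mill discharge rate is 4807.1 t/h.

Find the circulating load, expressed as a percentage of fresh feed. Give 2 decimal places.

Steady state: M = F + R.
R = M − F = 4807.1 − 826.4 = 3980.7 t/h
CL = 100·R/F = 100·3980.7/826.4 = 481.69 %

CL = 481.69 %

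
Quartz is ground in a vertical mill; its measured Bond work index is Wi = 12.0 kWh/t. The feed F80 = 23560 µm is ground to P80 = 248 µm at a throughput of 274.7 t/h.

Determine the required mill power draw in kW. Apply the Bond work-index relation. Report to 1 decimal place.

P = 1878.5 kW

W = 10·Wi·[P80^(−½) − F80^(−½)]
W = 10·12.0·(1/√248 − 1/√23560) = 10·12.0·(0.056985) = 6.8382 kWh/t
P_mill = W·ṁ = 6.8382·274.7 = 1878.5 kW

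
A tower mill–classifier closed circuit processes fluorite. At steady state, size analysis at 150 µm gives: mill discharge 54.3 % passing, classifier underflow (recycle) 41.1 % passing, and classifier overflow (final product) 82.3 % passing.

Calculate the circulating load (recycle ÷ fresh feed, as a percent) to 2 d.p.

CL = 212.12 %

Classifier node, passing 150 µm:
Fd + Rd = Ru + Fo ⇒ R/F = (o−d)/(d−u)
r = (82.3 − 54.3)/(54.3 − 41.1) = 28.0/13.2 = 2.1212
CL = 100·r = 212.12 %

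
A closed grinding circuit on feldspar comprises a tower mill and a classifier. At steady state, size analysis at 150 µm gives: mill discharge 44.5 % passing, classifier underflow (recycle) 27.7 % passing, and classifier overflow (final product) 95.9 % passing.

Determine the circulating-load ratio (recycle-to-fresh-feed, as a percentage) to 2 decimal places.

CL = 305.95 %

Balance %-passing 150 µm (r = R/F):
(1+r)d = ru + o → r = (o−d)/(d−u)
r = (95.9 − 44.5)/(44.5 − 27.7) = 51.4/16.8 = 3.0595
CL = 100·r = 305.95 %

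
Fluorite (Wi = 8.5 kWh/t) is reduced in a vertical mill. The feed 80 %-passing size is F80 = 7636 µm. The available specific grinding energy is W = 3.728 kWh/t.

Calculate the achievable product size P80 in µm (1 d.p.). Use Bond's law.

P80 = 327.0 µm

W = 10 Wi (1/√P80 − 1/√F80)  [Bond]
P80^(−½) = W/(10 Wi) + F80^(−½)
  = 3.7280/(10·8.5) + 1/√7636 = 0.043859 + 0.011444 = 0.055303
P80 = (1/0.055303)² = 18.0824² = 326.97 µm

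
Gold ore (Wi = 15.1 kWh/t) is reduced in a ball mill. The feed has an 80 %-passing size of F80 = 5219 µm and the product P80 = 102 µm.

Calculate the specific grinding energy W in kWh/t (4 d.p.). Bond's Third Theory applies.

W = 12.8610 kWh/t

W_Bond = 10·Wi·(1/√P₈₀ − 1/√F₈₀)
1/√102 = 0.099015;  1/√5219 = 0.013842
W = 10·15.1·(0.099015 − 0.013842) = 12.8610 kWh/t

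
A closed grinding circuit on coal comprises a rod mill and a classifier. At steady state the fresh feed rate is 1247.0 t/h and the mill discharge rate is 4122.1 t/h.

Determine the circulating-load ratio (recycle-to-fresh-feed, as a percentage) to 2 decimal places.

CL = 230.56 %

Mill node: discharge = fresh + recycle.
R = M − F = 4122.1 − 1247.0 = 2875.1 t/h
CL = 100·R/F = 100·2875.1/1247.0 = 230.56 %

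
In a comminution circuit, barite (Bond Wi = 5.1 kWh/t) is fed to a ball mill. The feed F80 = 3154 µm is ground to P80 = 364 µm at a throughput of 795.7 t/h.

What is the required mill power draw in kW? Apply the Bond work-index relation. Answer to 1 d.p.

W = 10 Wi (P80^-0.5 − F80^-0.5)
W = 10·5.1·(1/√364 − 1/√3154) = 10·5.1·(0.034608) = 1.7650 kWh/t
P = W·T = 1.7650·795.7 = 1404.4 kW

P = 1404.4 kW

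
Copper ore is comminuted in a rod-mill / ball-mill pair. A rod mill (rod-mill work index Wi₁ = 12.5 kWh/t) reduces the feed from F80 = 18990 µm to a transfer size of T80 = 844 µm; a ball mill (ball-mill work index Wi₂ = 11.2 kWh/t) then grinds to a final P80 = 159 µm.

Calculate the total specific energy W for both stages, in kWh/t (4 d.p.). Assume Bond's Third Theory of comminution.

Bond: W = 10·Wi·(1/√P80 − 1/√F80)
Stage 1 (18990→844 µm, Wi₁=12.5): W₁ = 10·12.5·(0.034421 − 0.007257) = 3.3956 kWh/t
Stage 2 (844→159 µm, Wi₂=11.2): W₂ = 10·11.2·(0.079305 − 0.034421) = 5.0270 kWh/t
W = W₁ + W₂ = 3.3956 + 5.0270 = 8.4226 kWh/t

W = 8.4226 kWh/t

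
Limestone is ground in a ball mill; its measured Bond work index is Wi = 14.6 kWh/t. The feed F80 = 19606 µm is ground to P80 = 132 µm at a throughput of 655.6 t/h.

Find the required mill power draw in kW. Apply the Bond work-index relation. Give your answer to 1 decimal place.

P = 7647.6 kW

Bond: W = 10·Wi·(1/√P80 − 1/√F80)
W = 10·14.6·(1/√132 − 1/√19606) = 10·14.6·(0.079897) = 11.6650 kWh/t
P_mill = W·ṁ = 11.6650·655.6 = 7647.6 kW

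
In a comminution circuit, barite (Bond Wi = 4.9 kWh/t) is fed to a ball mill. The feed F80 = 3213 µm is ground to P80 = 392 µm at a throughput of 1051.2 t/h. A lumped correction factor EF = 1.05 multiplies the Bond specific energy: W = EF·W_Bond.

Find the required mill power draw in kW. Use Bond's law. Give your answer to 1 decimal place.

P = 1777.5 kW

W = 10 Wi (1/√P80 − 1/√F80)  [Bond]
W = 10·4.9·(1/√392 − 1/√3213) = 10·4.9·(0.032866) = 1.6104 kWh/t
Corrected W = EF·W_Bond = 1.05·1.6104 = 1.6909 kWh/t
Power = W × throughput = 1.6909 kWh/t × 1051.2 t/h = 1777.5 kW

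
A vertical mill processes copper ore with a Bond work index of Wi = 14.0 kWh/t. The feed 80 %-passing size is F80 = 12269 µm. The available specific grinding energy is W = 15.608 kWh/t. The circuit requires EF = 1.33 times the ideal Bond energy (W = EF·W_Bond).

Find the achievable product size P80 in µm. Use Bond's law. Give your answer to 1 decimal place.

W = 10·Wi·(P80^(-½) − F80^(-½))
W_Bond = W / EF = 15.608 / 1.33 = 11.7353 kWh/t
⇒ 1/√P80 = W_Bond/(10·Wi) + 1/√F80
  = 11.7353/(10·14.0) + 1/√12269 = 0.083824 + 0.009028 = 0.092852
P80 = (1/0.092852)² = 10.7698² = 115.99 µm

P80 = 116.0 µm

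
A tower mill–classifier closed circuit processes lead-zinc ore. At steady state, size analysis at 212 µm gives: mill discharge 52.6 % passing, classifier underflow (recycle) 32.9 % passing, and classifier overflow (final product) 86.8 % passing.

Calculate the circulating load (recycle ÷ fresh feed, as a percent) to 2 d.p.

CL = 173.60 %

Let r = R/F. Size balance at 212 µm:
(1+r)d = ru + o → r = (o−d)/(d−u)
r = (86.8 − 52.6)/(52.6 − 32.9) = 34.2/19.7 = 1.7360
CL = 100·r = 173.60 %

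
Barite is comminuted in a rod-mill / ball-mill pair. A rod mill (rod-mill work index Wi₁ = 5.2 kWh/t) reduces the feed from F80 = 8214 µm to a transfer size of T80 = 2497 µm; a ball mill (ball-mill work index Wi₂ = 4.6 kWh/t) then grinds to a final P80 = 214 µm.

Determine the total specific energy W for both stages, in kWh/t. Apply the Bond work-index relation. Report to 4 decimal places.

W = 10 Wi (1/√P80 − 1/√F80)  [Bond]
Stage 1 (8214→2497 µm, Wi₁=5.2): W₁ = 10·5.2·(0.020012 − 0.011034) = 0.4669 kWh/t
Stage 2 (2497→214 µm, Wi₂=4.6): W₂ = 10·4.6·(0.068359 − 0.020012) = 2.2239 kWh/t
W = W₁ + W₂ = 0.4669 + 2.2239 = 2.6908 kWh/t

W = 2.6908 kWh/t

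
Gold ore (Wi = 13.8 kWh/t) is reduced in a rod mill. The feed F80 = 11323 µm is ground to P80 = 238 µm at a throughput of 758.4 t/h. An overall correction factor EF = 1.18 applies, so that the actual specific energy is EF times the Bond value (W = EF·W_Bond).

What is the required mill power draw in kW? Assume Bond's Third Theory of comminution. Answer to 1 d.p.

Bond:  W = 10 Wi (1/√P − 1/√F)
W = 10·13.8·(1/√238 − 1/√11323) = 10·13.8·(0.055423) = 7.6483 kWh/t
W_actual = 1.18 × 7.6483 = 9.0250 kWh/t
Power = W × throughput = 9.0250 kWh/t × 758.4 t/h = 6844.6 kW

P = 6844.6 kW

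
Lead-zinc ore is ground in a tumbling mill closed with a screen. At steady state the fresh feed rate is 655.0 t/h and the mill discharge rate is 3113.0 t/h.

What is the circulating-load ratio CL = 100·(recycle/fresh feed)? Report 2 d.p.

CL = 375.27 %

Discharge = new feed + return, hence
R = M − F = 3113.0 − 655.0 = 2458.0 t/h
CL = 100·R/F = 100·2458.0/655.0 = 375.27 %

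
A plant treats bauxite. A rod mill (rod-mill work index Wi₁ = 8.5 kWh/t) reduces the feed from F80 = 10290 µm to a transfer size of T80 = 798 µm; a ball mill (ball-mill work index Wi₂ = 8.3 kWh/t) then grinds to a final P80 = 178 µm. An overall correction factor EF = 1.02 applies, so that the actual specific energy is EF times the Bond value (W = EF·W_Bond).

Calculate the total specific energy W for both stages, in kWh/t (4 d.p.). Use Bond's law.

W = 5.5631 kWh/t

W_Bond = 10·Wi·(1/√P₈₀ − 1/√F₈₀)
Stage 1 (10290→798 µm, Wi₁=8.5): W₁ = 10·8.5·(0.035400 − 0.009858) = 2.1710 kWh/t
Stage 2 (798→178 µm, Wi₂=8.3): W₂ = 10·8.3·(0.074953 − 0.035400) = 3.2829 kWh/t
W = W₁ + W₂ = 2.1710 + 3.2829 = 5.4540 kWh/t
With EF = 1.02: W = 5.4540·1.02 = 5.5631 kWh/t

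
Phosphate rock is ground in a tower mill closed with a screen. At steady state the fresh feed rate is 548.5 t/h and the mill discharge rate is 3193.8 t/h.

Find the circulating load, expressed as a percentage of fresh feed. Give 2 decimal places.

CL = 482.28 %

Mill node: discharge = fresh + recycle.
R = M − F = 3193.8 − 548.5 = 2645.3 t/h
CL = 100·R/F = 100·2645.3/548.5 = 482.28 %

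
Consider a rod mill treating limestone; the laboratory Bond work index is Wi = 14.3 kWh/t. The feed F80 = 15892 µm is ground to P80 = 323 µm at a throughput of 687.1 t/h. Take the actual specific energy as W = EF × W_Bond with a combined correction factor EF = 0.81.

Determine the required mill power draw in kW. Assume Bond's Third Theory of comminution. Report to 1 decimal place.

P = 3797.0 kW

Bond:  W = 10 Wi (1/√P − 1/√F)
W = 10·14.3·(1/√323 − 1/√15892) = 10·14.3·(0.047709) = 6.8224 kWh/t
With EF = 0.81: W = 6.8224·0.81 = 5.5261 kWh/t
Power = W × throughput = 5.5261 kWh/t × 687.1 t/h = 3797.0 kW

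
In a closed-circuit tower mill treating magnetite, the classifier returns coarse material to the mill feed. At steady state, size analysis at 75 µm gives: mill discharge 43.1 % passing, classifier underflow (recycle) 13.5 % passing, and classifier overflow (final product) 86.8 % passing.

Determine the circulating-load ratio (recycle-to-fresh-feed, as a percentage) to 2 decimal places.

CL = 147.64 %

Mass balance on the −75 µm fraction:
r = (o − d)/(d − u)
r = (86.8 − 43.1)/(43.1 − 13.5) = 43.7/29.6 = 1.4764
CL = 100·r = 147.64 %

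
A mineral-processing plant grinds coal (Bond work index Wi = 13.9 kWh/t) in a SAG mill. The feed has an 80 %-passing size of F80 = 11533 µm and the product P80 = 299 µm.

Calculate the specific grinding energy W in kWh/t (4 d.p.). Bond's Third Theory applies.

W = 10 Wi (1/√P80 − 1/√F80)  [Bond]
1/√299 = 0.057831;  1/√11533 = 0.009312
W = 10·13.9·(0.057831 − 0.009312) = 6.7443 kWh/t

W = 6.7443 kWh/t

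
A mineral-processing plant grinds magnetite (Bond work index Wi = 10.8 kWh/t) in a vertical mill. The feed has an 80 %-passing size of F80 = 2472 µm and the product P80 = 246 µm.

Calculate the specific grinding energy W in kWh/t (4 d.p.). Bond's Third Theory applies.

W = 4.7136 kWh/t

W = 10 Wi / √P80 − 10 Wi / √F80
1/√246 = 0.063758;  1/√2472 = 0.020113
W = 10·10.8·(0.063758 − 0.020113) = 4.7136 kWh/t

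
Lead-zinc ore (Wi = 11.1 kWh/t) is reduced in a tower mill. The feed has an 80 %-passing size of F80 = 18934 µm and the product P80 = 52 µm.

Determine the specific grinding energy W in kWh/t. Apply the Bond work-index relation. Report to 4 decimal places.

W = 14.5862 kWh/t

W = 10·Wi·(P80^(-½) − F80^(-½))
1/√52 = 0.138675;  1/√18934 = 0.007267
W = 10·11.1·(0.138675 − 0.007267) = 14.5862 kWh/t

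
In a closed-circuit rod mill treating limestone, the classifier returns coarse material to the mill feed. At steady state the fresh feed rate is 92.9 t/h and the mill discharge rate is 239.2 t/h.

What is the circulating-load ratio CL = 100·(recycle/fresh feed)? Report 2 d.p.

Mill node: discharge = fresh + recycle.
R = M − F = 239.2 − 92.9 = 146.3 t/h
CL = 100·R/F = 100·146.3/92.9 = 157.48 %

CL = 157.48 %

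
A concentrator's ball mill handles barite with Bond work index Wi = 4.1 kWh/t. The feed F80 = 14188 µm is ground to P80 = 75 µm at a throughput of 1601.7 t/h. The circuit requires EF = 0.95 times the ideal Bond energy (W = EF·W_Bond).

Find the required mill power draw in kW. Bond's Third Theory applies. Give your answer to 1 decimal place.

W = 10 Wi / √P80 − 10 Wi / √F80
W = 10·4.1·(1/√75 − 1/√14188) = 10·4.1·(0.107075) = 4.3901 kWh/t
Apply correction: 4.3901 × 0.95 = 4.1706 kWh/t
P = W·T = 4.1706·1601.7 = 6680.0 kW

P = 6680.0 kW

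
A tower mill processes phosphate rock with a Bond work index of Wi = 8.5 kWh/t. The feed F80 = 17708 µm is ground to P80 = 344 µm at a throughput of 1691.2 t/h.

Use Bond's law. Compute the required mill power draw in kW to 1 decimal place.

P = 6670.3 kW

W = 10·Wi·(P80^(-½) − F80^(-½))
W = 10·8.5·(1/√344 − 1/√17708) = 10·8.5·(0.046402) = 3.9441 kWh/t
P_mill = W·ṁ = 3.9441·1691.2 = 6670.3 kW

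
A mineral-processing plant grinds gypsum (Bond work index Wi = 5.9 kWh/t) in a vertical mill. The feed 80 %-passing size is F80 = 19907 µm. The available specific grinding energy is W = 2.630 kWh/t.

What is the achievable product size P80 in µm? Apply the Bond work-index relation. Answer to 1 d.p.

W = 10 Wi (P80^-0.5 − F80^-0.5)
1/√P80 = 1/√F80 + W/(10·Wi)
  = 2.6300/(10·5.9) + 1/√19907 = 0.044576 + 0.007088 = 0.051664
P80 = (1/0.051664)² = 19.3559² = 374.65 µm

P80 = 374.7 µm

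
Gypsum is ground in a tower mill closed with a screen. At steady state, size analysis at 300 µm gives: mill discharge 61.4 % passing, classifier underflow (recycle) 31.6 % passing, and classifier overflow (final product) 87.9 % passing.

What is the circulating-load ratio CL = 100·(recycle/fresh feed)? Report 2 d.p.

CL = 88.93 %

Classifier node, passing 300 µm:
(1+r)·d = r·u + o ⇒ r = (o−d)/(d−u)
r = (87.9 − 61.4)/(61.4 − 31.6) = 26.5/29.8 = 0.8893
CL = 100·r = 88.93 %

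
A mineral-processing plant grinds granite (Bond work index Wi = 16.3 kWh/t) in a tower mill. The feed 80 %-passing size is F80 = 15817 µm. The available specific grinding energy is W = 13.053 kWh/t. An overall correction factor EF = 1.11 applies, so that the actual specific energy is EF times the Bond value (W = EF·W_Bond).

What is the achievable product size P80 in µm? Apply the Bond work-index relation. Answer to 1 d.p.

P80 = 155.9 µm

W = 10·Wi·[P80^(−½) − F80^(−½)]
W_Bond = W / EF = 13.053 / 1.11 = 11.7595 kWh/t
P80^(−½) = W_Bond/(10 Wi) + F80^(−½)
  = 11.7595/(10·16.3) + 1/√15817 = 0.072144 + 0.007951 = 0.080095
P80 = (1/0.080095)² = 12.4851² = 155.88 µm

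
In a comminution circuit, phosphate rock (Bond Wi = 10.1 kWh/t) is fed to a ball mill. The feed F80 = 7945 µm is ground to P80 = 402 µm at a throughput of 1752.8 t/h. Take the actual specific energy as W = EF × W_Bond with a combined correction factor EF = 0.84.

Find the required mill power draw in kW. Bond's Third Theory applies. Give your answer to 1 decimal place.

P = 5748.5 kW

W_Bond = 10·Wi·(1/√P₈₀ − 1/√F₈₀)
W = 10·10.1·(1/√402 − 1/√7945) = 10·10.1·(0.038656) = 3.9043 kWh/t
W_actual = 0.84 × 3.9043 = 3.2796 kWh/t
Power = W × throughput = 3.2796 kWh/t × 1752.8 t/h = 5748.5 kW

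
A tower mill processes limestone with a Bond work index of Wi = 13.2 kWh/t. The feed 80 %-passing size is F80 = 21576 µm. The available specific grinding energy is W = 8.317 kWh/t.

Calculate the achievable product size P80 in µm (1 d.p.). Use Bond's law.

P80 = 205.2 µm

W = 10·Wi·(P80^(-½) − F80^(-½))
P80^(−½) = W/(10 Wi) + F80^(−½)
  = 8.3170/(10·13.2) + 1/√21576 = 0.063008 + 0.006808 = 0.069815
P80 = (1/0.069815)² = 14.3235² = 205.16 µm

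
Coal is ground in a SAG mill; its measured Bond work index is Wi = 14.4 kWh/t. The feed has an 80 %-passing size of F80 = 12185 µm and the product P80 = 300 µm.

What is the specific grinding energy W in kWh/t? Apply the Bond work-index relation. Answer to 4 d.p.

W = 7.0093 kWh/t

W = 10 Wi (1/√P80 − 1/√F80)  [Bond]
1/√300 = 0.057735;  1/√12185 = 0.009059
W = 10·14.4·(0.057735 − 0.009059) = 7.0093 kWh/t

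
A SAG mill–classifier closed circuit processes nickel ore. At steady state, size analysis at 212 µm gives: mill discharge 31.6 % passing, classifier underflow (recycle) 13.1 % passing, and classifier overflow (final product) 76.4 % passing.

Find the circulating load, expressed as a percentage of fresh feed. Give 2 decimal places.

Classifier node, passing 212 µm:
d + r·d = r·u + o → r(d−u) = o−d
r = (76.4 − 31.6)/(31.6 − 13.1) = 44.8/18.5 = 2.4216
CL = 100·r = 242.16 %

CL = 242.16 %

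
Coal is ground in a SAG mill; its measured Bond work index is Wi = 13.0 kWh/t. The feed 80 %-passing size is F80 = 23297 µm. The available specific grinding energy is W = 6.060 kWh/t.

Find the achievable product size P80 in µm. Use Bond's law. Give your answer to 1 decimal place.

W = 10 Wi (P80^-0.5 − F80^-0.5)
⇒ 1/√P80 = W/(10 Wi) + 1/√F80
  = 6.0600/(10·13.0) + 1/√23297 = 0.046615 + 0.006552 = 0.053167
P80 = (1/0.053167)² = 18.8087² = 353.77 µm

P80 = 353.8 µm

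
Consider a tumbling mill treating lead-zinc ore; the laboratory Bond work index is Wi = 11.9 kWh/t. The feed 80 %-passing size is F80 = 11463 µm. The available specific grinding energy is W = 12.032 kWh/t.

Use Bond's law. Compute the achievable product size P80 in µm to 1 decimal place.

Bond: W = 10·Wi·(1/√P80 − 1/√F80)
P80^(−½) = W/(10 Wi) + F80^(−½)
  = 12.0320/(10·11.9) + 1/√11463 = 0.101109 + 0.009340 = 0.110449
P80 = (1/0.110449)² = 9.0539² = 81.97 µm

P80 = 82.0 µm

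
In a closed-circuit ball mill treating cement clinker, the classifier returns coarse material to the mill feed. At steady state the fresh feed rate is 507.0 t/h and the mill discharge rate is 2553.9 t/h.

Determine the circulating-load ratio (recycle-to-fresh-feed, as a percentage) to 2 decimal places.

Mill node: discharge = fresh + recycle.
R = M − F = 2553.9 − 507.0 = 2046.9 t/h
CL = 100·R/F = 100·2046.9/507.0 = 403.73 %

CL = 403.73 %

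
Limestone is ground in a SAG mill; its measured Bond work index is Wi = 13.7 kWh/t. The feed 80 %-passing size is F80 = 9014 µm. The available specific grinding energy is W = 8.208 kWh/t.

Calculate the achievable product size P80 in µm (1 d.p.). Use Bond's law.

W = 10·Wi·[P80^(−½) − F80^(−½)]
⇒ 1/√P80 = W/(10 Wi) + 1/√F80
  = 8.2080/(10·13.7) + 1/√9014 = 0.059912 + 0.010533 = 0.070445
P80 = (1/0.070445)² = 14.1954² = 201.51 µm

P80 = 201.5 µm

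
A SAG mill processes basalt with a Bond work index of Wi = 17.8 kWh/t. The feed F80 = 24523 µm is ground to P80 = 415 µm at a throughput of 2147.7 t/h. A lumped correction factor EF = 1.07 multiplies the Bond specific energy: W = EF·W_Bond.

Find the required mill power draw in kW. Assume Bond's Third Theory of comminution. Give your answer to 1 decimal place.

P = 17467.4 kW

W = 10 Wi (P80^-0.5 − F80^-0.5)
W = 10·17.8·(1/√415 − 1/√24523) = 10·17.8·(0.042702) = 7.6010 kWh/t
Apply correction: 7.6010 × 1.07 = 8.1331 kWh/t
P = W·T = 8.1331·2147.7 = 17467.4 kW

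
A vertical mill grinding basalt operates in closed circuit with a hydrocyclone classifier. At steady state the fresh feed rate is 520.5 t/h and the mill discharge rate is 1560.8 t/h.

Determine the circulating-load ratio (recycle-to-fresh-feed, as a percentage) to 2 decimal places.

CL = 199.87 %

Steady state: M = F + R.
R = M − F = 1560.8 − 520.5 = 1040.3 t/h
CL = 100·R/F = 100·1040.3/520.5 = 199.87 %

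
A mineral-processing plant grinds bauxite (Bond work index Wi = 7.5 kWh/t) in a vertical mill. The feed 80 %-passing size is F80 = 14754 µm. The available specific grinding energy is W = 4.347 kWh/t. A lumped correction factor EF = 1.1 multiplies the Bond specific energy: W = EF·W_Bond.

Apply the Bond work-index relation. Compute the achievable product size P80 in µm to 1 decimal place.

W = 10·Wi·(P80^(-½) − F80^(-½))
W_Bond = W / EF = 4.347 / 1.1 = 3.9518 kWh/t
⇒ 1/√P80 = W_Bond/(10·Wi) + 1/√F80
  = 3.9518/(10·7.5) + 1/√14754 = 0.052691 + 0.008233 = 0.060924
P80 = (1/0.060924)² = 16.4140² = 269.42 µm

P80 = 269.4 µm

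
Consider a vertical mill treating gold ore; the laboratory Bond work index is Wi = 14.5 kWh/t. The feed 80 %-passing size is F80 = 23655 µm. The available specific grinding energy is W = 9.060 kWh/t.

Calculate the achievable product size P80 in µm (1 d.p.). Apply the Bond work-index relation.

P80 = 210.1 µm

Bond:  W = 10 Wi (1/√P − 1/√F)
P80^-0.5 = F80^-0.5 + W/(10 Wi)
  = 9.0600/(10·14.5) + 1/√23655 = 0.062483 + 0.006502 = 0.068985
P80 = (1/0.068985)² = 14.4960² = 210.13 µm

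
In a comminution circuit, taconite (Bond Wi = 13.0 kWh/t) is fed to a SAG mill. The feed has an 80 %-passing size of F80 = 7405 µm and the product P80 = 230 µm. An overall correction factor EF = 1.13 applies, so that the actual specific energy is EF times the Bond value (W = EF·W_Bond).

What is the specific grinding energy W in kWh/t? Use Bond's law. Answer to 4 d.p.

W = 7.9792 kWh/t

W = 10·Wi·(P80^(-½) − F80^(-½))
1/√230 = 0.065938;  1/√7405 = 0.011621
W = 10·13.0·(0.065938 − 0.011621) = 7.0612 kWh/t
Apply correction: 7.0612 × 1.13 = 7.9792 kWh/t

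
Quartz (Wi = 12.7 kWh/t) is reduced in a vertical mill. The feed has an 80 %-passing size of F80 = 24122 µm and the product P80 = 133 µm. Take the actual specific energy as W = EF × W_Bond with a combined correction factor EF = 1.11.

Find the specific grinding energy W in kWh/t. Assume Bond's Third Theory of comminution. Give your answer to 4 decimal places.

W = 11.3160 kWh/t

Bond:  W = 10 Wi (1/√P − 1/√F)
1/√133 = 0.086711;  1/√24122 = 0.006439
W = 10·12.7·(0.086711 − 0.006439) = 10.1946 kWh/t
Apply correction: 10.1946 × 1.11 = 11.3160 kWh/t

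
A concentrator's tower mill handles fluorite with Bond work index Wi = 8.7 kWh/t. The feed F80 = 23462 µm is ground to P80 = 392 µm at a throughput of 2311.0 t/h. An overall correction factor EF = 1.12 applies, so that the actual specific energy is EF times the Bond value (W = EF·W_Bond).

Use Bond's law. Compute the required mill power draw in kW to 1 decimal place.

P = 9903.4 kW

W = 10 Wi (P80^-0.5 − F80^-0.5)
W = 10·8.7·(1/√392 − 1/√23462) = 10·8.7·(0.043979) = 3.8262 kWh/t
Corrected W = EF·W_Bond = 1.12·3.8262 = 4.2853 kWh/t
P = W·T = 4.2853·2311.0 = 9903.4 kW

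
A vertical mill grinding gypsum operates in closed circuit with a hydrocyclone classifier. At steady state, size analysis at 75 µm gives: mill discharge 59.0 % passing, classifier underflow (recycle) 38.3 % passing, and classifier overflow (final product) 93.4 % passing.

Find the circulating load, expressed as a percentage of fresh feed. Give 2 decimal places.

Classifier node, passing 75 µm:
(1+r)·d = r·u + o ⇒ r = (o−d)/(d−u)
r = (93.4 − 59.0)/(59.0 − 38.3) = 34.4/20.7 = 1.6618
CL = 100·r = 166.18 %

CL = 166.18 %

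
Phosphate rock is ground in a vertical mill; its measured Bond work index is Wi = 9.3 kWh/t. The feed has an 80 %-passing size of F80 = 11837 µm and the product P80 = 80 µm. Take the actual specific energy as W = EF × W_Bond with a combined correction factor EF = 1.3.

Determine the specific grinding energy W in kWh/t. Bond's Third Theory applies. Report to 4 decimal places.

W = 10 Wi (1/√P80 − 1/√F80)  [Bond]
1/√80 = 0.111803;  1/√11837 = 0.009191
W = 10·9.3·(0.111803 − 0.009191) = 9.5429 kWh/t
W_actual = 1.3 × 9.5429 = 12.4058 kWh/t

W = 12.4058 kWh/t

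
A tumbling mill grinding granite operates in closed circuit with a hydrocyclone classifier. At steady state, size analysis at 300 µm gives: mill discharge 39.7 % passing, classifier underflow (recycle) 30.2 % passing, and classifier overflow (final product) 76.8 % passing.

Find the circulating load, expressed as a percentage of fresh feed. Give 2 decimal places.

Mass balance on the −300 µm fraction:
(1+r)·d = r·u + o ⇒ r = (o−d)/(d−u)
r = (76.8 − 39.7)/(39.7 − 30.2) = 37.1/9.5 = 3.9053
CL = 100·r = 390.53 %

CL = 390.53 %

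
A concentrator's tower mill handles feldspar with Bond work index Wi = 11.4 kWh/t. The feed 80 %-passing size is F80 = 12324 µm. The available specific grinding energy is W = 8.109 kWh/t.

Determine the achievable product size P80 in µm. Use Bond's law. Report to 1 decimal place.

Bond: W = 10·Wi·(1/√P80 − 1/√F80)
1/√P80 = 1/√F80 + W/(10·Wi)
  = 8.1090/(10·11.4) + 1/√12324 = 0.071132 + 0.009008 = 0.080139
P80 = (1/0.080139)² = 12.4782² = 155.71 µm

P80 = 155.7 µm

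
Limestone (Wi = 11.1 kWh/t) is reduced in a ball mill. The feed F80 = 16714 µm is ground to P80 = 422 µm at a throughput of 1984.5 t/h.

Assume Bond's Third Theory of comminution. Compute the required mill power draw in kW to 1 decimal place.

P = 9019.2 kW

Bond:  W = 10 Wi (1/√P − 1/√F)
W = 10·11.1·(1/√422 − 1/√16714) = 10·11.1·(0.040944) = 4.5448 kWh/t
Mill draw = 4.5448 × 1984.5 = 9019.2 kW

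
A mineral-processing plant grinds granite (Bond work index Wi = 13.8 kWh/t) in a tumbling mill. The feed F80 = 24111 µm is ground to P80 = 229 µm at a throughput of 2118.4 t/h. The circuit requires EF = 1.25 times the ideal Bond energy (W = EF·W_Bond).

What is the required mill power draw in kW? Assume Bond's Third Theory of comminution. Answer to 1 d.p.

P = 21794.5 kW

Bond: W = 10·Wi·(1/√P80 − 1/√F80)
W = 10·13.8·(1/√229 − 1/√24111) = 10·13.8·(0.059642) = 8.2306 kWh/t
Apply correction: 8.2306 × 1.25 = 10.2882 kWh/t
Power = W × throughput = 10.2882 kWh/t × 2118.4 t/h = 21794.5 kW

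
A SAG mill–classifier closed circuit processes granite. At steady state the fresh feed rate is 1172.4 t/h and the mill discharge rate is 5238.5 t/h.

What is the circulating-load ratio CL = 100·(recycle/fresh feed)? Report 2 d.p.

Steady state: M = F + R.
R = M − F = 5238.5 − 1172.4 = 4066.1 t/h
CL = 100·R/F = 100·4066.1/1172.4 = 346.82 %

CL = 346.82 %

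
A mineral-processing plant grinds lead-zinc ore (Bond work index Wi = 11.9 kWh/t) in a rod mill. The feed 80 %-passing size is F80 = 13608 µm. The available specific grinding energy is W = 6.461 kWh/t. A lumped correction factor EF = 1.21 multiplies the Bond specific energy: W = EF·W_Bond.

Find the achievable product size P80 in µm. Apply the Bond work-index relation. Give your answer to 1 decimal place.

Bond: W = 10·Wi·(1/√P80 − 1/√F80)
W_Bond = W / EF = 6.461 / 1.21 = 5.3397 kWh/t
1/√P80 = 1/√F80 + W_Bond/(10·Wi)
  = 5.3397/(10·11.9) + 1/√13608 = 0.044871 + 0.008572 = 0.053444
P80 = (1/0.053444)² = 18.7113² = 350.11 µm

P80 = 350.1 µm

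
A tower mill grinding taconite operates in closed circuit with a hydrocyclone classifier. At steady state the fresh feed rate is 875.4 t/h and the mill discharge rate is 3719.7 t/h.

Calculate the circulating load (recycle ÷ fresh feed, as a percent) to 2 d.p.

M = F + R at steady state, so:
R = M − F = 3719.7 − 875.4 = 2844.3 t/h
CL = 100·R/F = 100·2844.3/875.4 = 324.91 %

CL = 324.91 %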